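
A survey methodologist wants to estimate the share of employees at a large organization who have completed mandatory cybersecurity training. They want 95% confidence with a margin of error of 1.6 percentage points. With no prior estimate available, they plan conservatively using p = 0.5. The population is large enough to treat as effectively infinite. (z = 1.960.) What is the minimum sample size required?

3752

With p = 0.5, p(1−p) = 0.25.
n = z²·p(1−p)/E² = 1.960² × 0.2500 / 0.016² = 3.8416 × 0.2500 / 0.000256 ≈ 3751.56.
Rounding up gives n = 3752.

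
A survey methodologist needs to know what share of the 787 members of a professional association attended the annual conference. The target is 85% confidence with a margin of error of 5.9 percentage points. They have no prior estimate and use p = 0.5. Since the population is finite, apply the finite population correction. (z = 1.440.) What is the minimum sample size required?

126

Unadjusted: n₀ = 1.440² × 0.50 × 0.50 / 0.059² ≈ 148.92, so n₀ = 149.
Finite population correction with N = 787: n = n₀ / (1 + (n₀−1)/N) = 149 / (1 + 148/787) = 149 / 1.1881 ≈ 125.41.
Rounding up, n = 126.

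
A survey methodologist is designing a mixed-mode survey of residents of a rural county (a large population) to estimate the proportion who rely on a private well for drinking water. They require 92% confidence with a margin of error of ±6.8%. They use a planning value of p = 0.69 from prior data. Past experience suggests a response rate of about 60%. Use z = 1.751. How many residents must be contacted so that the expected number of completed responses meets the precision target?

237

Completed interviews needed: n₀ = 1.751² × 0.2139 / 0.068² ≈ 141.83 → 142.
At a 60% response rate, contacts needed = 142 / 0.60 ≈ 236.67 → 237.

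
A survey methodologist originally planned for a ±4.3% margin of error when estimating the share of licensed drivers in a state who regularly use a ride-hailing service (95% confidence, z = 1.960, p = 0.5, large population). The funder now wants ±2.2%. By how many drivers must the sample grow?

At ±4.3%: n = 1.960² × 0.2500 / 0.043² ≈ 519.42 → 520.
At ±2.2%: n = 1.960² × 0.2500 / 0.022² ≈ 1984.30 → 1985.
Additional respondents: 1985 − 520 = 1465.

1465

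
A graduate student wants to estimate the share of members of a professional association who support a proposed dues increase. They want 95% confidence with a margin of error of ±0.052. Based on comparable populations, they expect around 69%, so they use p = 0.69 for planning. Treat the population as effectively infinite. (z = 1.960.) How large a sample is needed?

With p = 0.69, p(1−p) = 0.2139.
n = z²·p(1−p)/E² = 1.960² × 0.2139 / 0.052² = 3.8416 × 0.2139 / 0.002704 ≈ 303.89.
Rounding up gives n = 304.

304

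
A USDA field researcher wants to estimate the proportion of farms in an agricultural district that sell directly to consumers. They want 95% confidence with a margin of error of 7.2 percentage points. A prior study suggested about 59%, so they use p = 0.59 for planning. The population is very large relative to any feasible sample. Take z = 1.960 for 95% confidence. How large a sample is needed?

180

With p = 0.59, p(1−p) = 0.2419.
n = z²·p(1−p)/E² = 1.960² × 0.2419 / 0.072² = 3.8416 × 0.2419 / 0.005184 ≈ 179.26.
Rounding up gives n = 180.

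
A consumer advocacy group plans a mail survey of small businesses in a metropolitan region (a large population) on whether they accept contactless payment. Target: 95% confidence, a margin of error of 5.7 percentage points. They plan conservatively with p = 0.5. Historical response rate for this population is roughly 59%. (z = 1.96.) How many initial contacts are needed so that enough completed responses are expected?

Completed interviews needed: n₀ = 1.96² × 0.2500 / 0.057² ≈ 295.60 → 296.
At a 59% response rate, contacts needed = 296 / 0.59 ≈ 501.69 → 502.

502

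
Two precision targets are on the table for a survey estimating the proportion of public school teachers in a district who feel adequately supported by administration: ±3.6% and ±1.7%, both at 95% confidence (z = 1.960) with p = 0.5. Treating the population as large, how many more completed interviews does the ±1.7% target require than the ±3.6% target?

At ±3.6%: n = 1.960² × 0.2500 / 0.036² ≈ 741.05 → 742.
At ±1.7%: n = 1.960² × 0.2500 / 0.017² ≈ 3323.18 → 3324.
Additional respondents: 3324 − 742 = 2582.

2582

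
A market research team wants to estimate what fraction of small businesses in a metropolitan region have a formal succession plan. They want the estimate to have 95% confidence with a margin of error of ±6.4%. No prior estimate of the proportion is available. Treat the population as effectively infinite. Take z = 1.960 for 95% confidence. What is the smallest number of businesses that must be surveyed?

235

With no prior estimate, use p = 0.5, giving p(1−p) = 0.25.
n = z²·p(1−p)/E² = 1.960² × 0.2500 / 0.064² = 3.8416 × 0.2500 / 0.004096 ≈ 234.47.
Rounding up gives n = 235.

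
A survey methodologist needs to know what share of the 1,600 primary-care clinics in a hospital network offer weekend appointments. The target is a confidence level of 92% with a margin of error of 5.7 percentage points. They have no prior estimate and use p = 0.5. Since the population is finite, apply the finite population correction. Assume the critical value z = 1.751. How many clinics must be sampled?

Unadjusted: n₀ = 1.751² × 0.50 × 0.50 / 0.057² ≈ 235.92, so n₀ = 236.
Finite population correction with N = 1,600: n = n₀ / (1 + (n₀−1)/N) = 236 / (1 + 235/1600) = 236 / 1.1469 ≈ 205.78.
Rounding up, n = 206.

206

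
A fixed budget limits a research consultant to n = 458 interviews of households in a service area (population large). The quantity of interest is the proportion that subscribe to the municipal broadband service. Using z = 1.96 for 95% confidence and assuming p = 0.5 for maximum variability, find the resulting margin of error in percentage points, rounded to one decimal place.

SE(p̂) = √[p(1−p)/n] = √[0.2500/458] = 0.02336.
E = z × SE = 1.96 × 0.02336 = 0.04579, or 4.6 percentage points.

4.6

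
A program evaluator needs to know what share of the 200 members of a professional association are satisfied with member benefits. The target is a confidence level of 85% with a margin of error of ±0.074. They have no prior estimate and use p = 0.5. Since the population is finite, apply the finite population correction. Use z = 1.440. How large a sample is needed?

65

Unadjusted: n₀ = 1.440² × 0.50 × 0.50 / 0.074² ≈ 94.67, so n₀ = 95.
Finite population correction with N = 200: n = n₀ / (1 + (n₀−1)/N) = 95 / (1 + 94/200) = 95 / 1.4700 ≈ 64.63.
Rounding up, n = 65.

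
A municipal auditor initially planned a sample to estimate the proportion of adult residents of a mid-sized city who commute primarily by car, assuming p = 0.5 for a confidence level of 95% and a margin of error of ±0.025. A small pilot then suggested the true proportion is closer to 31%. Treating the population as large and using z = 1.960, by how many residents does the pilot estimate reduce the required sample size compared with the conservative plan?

222

Conservative (p = 0.5): n = 1.960² × 0.25 / 0.025² ≈ 1536.64 → 1537.
Using p = 0.31: p(1−p) = 0.2139, so n = 1.960² × 0.2139 / 0.025² ≈ 1314.75 → 1315.
Reduction: 1537 − 1315 = 222.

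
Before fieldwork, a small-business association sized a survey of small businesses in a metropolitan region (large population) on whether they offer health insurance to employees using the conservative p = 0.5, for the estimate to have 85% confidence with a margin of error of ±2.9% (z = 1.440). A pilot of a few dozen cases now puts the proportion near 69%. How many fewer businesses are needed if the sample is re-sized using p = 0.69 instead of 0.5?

Conservative (p = 0.5): n = 1.440² × 0.25 / 0.029² ≈ 616.41 → 617.
Using p = 0.69: p(1−p) = 0.2139, so n = 1.440² × 0.2139 / 0.029² ≈ 527.40 → 528.
Reduction: 617 − 528 = 89.

89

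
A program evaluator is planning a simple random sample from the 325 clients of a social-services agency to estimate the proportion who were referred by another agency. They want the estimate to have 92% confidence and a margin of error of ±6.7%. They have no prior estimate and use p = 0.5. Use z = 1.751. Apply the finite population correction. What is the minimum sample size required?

113

Unadjusted: n₀ = 1.751² × 0.50 × 0.50 / 0.067² ≈ 170.75, so n₀ = 171.
Finite population correction with N = 325: n = n₀ / (1 + (n₀−1)/N) = 171 / (1 + 170/325) = 171 / 1.5231 ≈ 112.27.
Rounding up, n = 113.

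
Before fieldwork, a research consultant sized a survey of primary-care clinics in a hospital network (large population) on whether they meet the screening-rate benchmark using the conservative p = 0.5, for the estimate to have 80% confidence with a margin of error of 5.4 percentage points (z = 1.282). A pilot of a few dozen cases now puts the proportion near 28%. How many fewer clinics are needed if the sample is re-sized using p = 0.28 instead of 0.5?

27

Conservative (p = 0.5): n = 1.282² × 0.25 / 0.054² ≈ 140.91 → 141.
Using p = 0.28: p(1−p) = 0.2016, so n = 1.282² × 0.2016 / 0.054² ≈ 113.63 → 114.
Reduction: 141 − 114 = 27.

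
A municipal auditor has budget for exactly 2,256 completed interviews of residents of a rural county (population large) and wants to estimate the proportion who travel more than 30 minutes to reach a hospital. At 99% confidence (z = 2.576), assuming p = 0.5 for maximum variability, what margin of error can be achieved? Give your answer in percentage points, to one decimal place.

2.7

SE(p̂) = √[p(1−p)/n] = √[0.2500/2256] = 0.01053.
E = z × SE = 2.576 × 0.01053 = 0.02712, or 2.7 percentage points.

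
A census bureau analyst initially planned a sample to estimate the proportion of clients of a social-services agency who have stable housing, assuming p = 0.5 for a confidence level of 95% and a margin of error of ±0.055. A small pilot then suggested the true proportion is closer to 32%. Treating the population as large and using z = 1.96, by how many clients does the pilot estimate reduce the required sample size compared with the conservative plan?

41

Conservative (p = 0.5): n = 1.96² × 0.25 / 0.055² ≈ 317.49 → 318.
Using p = 0.32: p(1−p) = 0.2176, so n = 1.96² × 0.2176 / 0.055² ≈ 276.34 → 277.
Reduction: 318 − 277 = 41.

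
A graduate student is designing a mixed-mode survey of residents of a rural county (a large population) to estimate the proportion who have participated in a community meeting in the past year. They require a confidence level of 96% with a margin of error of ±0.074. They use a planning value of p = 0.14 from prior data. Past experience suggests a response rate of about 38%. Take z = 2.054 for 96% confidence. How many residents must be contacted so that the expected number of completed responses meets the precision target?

Completed interviews needed: n₀ = 2.054² × 0.1204 / 0.074² ≈ 92.76 → 93.
At a 38% response rate, contacts needed = 93 / 0.38 ≈ 244.74 → 245.

245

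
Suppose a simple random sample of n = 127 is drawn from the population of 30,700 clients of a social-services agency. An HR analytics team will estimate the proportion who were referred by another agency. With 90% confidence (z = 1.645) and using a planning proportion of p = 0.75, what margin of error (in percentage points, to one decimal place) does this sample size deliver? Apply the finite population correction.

6.3

Finite-population factor: (N−n)/(N−1) = (30700−127)/(30700−1) = 0.9959.
SE(p̂) = √[p(1−p)/n · (N−n)/(N−1)] = √[0.1875/127 × 0.9959] = 0.03834.
E = z × SE = 1.645 × 0.03834 = 0.06308 ≈ 6.3 percentage points.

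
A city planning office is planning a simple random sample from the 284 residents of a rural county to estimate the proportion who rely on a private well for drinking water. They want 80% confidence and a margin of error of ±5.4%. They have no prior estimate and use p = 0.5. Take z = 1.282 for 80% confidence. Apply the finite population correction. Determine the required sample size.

Unadjusted: n₀ = 1.282² × 0.50 × 0.50 / 0.054² ≈ 140.91, so n₀ = 141.
Finite population correction with N = 284: n = n₀ / (1 + (n₀−1)/N) = 141 / (1 + 140/284) = 141 / 1.4930 ≈ 94.44.
Rounding up, n = 95.

95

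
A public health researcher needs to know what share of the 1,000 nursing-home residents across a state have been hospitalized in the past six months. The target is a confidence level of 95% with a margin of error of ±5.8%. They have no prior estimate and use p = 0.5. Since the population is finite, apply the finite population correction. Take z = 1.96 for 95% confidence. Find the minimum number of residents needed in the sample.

223

Unadjusted: n₀ = 1.96² × 0.50 × 0.50 / 0.058² ≈ 285.49, so n₀ = 286.
Finite population correction with N = 1,000: n = n₀ / (1 + (n₀−1)/N) = 286 / (1 + 285/1000) = 286 / 1.2850 ≈ 222.57.
Rounding up, n = 223.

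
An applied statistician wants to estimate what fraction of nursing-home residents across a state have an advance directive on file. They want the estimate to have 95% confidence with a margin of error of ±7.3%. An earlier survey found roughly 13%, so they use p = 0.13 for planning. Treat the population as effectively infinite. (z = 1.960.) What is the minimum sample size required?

82

With p = 0.13, p(1−p) = 0.1131.
n = z²·p(1−p)/E² = 1.960² × 0.1131 / 0.073² = 3.8416 × 0.1131 / 0.005329 ≈ 81.53.
Rounding up gives n = 82.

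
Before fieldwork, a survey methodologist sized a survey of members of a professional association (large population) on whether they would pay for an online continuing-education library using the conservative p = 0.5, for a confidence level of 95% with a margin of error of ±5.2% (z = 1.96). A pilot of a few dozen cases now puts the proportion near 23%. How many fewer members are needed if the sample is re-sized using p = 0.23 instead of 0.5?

104

Conservative (p = 0.5): n = 1.96² × 0.25 / 0.052² ≈ 355.18 → 356.
Using p = 0.23: p(1−p) = 0.1771, so n = 1.96² × 0.1771 / 0.052² ≈ 251.61 → 252.
Reduction: 356 − 252 = 104.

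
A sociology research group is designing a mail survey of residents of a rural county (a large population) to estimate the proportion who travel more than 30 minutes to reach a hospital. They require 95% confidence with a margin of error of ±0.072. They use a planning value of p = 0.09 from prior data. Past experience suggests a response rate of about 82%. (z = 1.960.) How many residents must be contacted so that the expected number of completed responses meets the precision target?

Completed interviews needed: n₀ = 1.960² × 0.0819 / 0.072² ≈ 60.69 → 61.
At an 82% response rate, contacts needed = 61 / 0.82 ≈ 74.39 → 75.

75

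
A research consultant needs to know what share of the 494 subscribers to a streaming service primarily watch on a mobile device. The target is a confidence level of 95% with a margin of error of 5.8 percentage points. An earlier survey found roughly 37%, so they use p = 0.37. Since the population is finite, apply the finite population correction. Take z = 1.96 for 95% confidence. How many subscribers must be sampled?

174

Unadjusted: n₀ = 1.96² × 0.37 × 0.63 / 0.058² ≈ 266.19, so n₀ = 267.
Finite population correction with N = 494: n = n₀ / (1 + (n₀−1)/N) = 267 / (1 + 266/494) = 267 / 1.5385 ≈ 173.55.
Rounding up, n = 174.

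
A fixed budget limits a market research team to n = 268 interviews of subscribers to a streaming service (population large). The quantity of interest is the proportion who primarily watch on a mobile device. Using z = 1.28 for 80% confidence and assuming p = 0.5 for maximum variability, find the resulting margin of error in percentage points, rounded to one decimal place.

SE(p̂) = √[p(1−p)/n] = √[0.2500/268] = 0.03054.
E = z × SE = 1.28 × 0.03054 = 0.03909, or 3.9 percentage points.

3.9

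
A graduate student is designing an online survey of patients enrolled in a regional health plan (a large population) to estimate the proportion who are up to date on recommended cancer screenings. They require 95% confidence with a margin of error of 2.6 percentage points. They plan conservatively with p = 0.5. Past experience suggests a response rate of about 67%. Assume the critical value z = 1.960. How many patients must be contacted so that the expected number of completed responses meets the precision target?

Completed interviews needed: n₀ = 1.960² × 0.2500 / 0.026² ≈ 1420.71 → 1421.
At a 67% response rate, contacts needed = 1421 / 0.67 ≈ 2120.90 → 2121.

2121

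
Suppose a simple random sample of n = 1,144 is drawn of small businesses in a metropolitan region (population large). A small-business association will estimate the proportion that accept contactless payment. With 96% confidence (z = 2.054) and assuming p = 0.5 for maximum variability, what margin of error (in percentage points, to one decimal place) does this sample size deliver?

SE(p̂) = √[p(1−p)/n] = √[0.2500/1144] = 0.01478.
E = z × SE = 2.054 × 0.01478 = 0.03036, or 3.0 percentage points.

3.0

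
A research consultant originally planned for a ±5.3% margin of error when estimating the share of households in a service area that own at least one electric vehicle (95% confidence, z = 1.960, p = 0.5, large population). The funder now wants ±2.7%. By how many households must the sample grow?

At ±5.3%: n = 1.960² × 0.2500 / 0.053² ≈ 341.90 → 342.
At ±2.7%: n = 1.960² × 0.2500 / 0.027² ≈ 1317.42 → 1318.
Additional respondents: 1318 − 342 = 976.

976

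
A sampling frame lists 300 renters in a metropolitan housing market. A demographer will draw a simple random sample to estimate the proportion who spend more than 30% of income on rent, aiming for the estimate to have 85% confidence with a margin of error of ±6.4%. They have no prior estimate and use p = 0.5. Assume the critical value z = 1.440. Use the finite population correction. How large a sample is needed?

Unadjusted: n₀ = 1.440² × 0.50 × 0.50 / 0.064² ≈ 126.56, so n₀ = 127.
Finite population correction with N = 300: n = n₀ / (1 + (n₀−1)/N) = 127 / (1 + 126/300) = 127 / 1.4200 ≈ 89.44.
Rounding up, n = 90.

90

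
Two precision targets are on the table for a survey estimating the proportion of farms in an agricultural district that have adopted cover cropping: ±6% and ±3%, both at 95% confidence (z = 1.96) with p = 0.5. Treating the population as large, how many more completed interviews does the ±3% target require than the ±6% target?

At ±6%: n = 1.96² × 0.2500 / 0.060² ≈ 266.78 → 267.
At ±3%: n = 1.96² × 0.2500 / 0.030² ≈ 1067.11 → 1068.
Additional respondents: 1068 − 267 = 801.

801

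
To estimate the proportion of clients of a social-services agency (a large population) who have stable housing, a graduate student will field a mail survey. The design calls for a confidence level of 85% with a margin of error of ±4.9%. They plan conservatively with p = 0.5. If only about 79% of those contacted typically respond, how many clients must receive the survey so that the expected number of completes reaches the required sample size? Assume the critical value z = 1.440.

Completed interviews needed: n₀ = 1.440² × 0.2500 / 0.049² ≈ 215.91 → 216.
At a 79% response rate, contacts needed = 216 / 0.79 ≈ 273.42 → 274.

274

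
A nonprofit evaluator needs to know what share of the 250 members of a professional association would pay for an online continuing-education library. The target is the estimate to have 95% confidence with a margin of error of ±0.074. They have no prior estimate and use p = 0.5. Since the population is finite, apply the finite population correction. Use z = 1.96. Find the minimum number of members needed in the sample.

Unadjusted: n₀ = 1.96² × 0.50 × 0.50 / 0.074² ≈ 175.38, so n₀ = 176.
Finite population correction with N = 250: n = n₀ / (1 + (n₀−1)/N) = 176 / (1 + 175/250) = 176 / 1.7000 ≈ 103.53.
Rounding up, n = 104.

104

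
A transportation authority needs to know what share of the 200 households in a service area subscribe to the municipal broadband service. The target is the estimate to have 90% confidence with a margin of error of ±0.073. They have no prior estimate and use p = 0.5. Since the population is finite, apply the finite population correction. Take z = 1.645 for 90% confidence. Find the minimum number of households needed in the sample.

Unadjusted: n₀ = 1.645² × 0.50 × 0.50 / 0.073² ≈ 126.95, so n₀ = 127.
Finite population correction with N = 200: n = n₀ / (1 + (n₀−1)/N) = 127 / (1 + 126/200) = 127 / 1.6300 ≈ 77.91.
Rounding up, n = 78.

78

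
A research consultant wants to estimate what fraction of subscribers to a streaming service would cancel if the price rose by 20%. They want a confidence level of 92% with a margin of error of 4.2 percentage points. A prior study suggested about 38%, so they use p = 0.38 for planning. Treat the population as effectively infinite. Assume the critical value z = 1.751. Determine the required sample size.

With p = 0.38, p(1−p) = 0.2356.
n = z²·p(1−p)/E² = 1.751² × 0.2356 / 0.042² = 3.0660 × 0.2356 / 0.001764 ≈ 409.50.
Rounding up gives n = 410.

410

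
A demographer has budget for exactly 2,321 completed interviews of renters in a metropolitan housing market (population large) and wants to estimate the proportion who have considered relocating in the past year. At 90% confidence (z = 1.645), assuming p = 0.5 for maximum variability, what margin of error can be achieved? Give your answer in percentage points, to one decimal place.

1.7

SE(p̂) = √[p(1−p)/n] = √[0.2500/2321] = 0.01038.
E = z × SE = 1.645 × 0.01038 = 0.01707, or 1.7 percentage points.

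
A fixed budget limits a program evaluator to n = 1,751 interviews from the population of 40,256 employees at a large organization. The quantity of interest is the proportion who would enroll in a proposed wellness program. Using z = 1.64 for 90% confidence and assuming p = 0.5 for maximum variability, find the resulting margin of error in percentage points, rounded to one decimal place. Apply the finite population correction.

1.9

Finite-population factor: (N−n)/(N−1) = (40256−1751)/(40256−1) = 0.9565.
SE(p̂) = √[p(1−p)/n · (N−n)/(N−1)] = √[0.2500/1751 × 0.9565] = 0.01169.
E = z × SE = 1.64 × 0.01169 = 0.01917 ≈ 1.9 percentage points.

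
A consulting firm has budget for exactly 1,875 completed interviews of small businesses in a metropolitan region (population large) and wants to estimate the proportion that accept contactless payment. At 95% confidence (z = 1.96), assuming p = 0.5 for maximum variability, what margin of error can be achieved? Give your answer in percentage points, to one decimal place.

2.3

SE(p̂) = √[p(1−p)/n] = √[0.2500/1875] = 0.01155.
E = z × SE = 1.96 × 0.01155 = 0.02263, or 2.3 percentage points.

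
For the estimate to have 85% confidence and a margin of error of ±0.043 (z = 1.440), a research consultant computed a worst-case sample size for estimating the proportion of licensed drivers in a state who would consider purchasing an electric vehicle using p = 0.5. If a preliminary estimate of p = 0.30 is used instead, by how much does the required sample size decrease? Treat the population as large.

45

Conservative (p = 0.5): n = 1.440² × 0.25 / 0.043² ≈ 280.37 → 281.
Using p = 0.30: p(1−p) = 0.2100, so n = 1.440² × 0.2100 / 0.043² ≈ 235.51 → 236.
Reduction: 281 − 236 = 45.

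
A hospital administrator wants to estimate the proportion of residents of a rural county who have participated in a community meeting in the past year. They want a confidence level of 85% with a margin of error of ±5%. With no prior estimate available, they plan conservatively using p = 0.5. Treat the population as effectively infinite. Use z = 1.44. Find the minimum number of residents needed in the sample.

With p = 0.5, p(1−p) = 0.25.
n = z²·p(1−p)/E² = 1.44² × 0.2500 / 0.050² = 2.0736 × 0.2500 / 0.002500 ≈ 207.36.
Rounding up gives n = 208.

208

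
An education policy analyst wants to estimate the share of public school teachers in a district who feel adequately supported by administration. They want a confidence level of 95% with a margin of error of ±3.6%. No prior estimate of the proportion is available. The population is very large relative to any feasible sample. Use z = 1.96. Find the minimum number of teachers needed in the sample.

With no prior estimate, use p = 0.5, giving p(1−p) = 0.25.
n = z²·p(1−p)/E² = 1.96² × 0.2500 / 0.036² = 3.8416 × 0.2500 / 0.001296 ≈ 741.05.
Rounding up gives n = 742.

742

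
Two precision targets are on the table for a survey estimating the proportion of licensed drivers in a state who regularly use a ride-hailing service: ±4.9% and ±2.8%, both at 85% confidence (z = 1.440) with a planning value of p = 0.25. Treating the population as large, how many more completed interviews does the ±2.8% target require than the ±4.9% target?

334

At ±4.9%: n = 1.440² × 0.1875 / 0.049² ≈ 161.93 → 162.
At ±2.8%: n = 1.440² × 0.1875 / 0.028² ≈ 495.92 → 496.
Additional respondents: 496 − 162 = 334.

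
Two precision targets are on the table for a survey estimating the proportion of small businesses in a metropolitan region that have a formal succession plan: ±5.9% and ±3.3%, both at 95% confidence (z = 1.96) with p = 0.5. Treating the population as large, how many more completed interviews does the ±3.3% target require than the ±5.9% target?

At ±5.9%: n = 1.96² × 0.2500 / 0.059² ≈ 275.90 → 276.
At ±3.3%: n = 1.96² × 0.2500 / 0.033² ≈ 881.91 → 882.
Additional respondents: 882 − 276 = 606.

606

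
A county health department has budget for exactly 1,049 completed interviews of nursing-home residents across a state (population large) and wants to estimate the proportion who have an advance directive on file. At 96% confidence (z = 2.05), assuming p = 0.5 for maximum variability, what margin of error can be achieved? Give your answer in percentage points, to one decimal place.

SE(p̂) = √[p(1−p)/n] = √[0.2500/1049] = 0.01544.
E = z × SE = 2.05 × 0.01544 = 0.03165, or 3.2 percentage points.

3.2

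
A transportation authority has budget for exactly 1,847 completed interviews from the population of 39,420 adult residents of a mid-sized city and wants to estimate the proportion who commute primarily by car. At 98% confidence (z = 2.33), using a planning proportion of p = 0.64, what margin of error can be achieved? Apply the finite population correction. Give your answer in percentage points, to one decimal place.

Finite-population factor: (N−n)/(N−1) = (39420−1847)/(39420−1) = 0.9532.
SE(p̂) = √[p(1−p)/n · (N−n)/(N−1)] = √[0.2304/1847 × 0.9532] = 0.01090.
E = z × SE = 2.33 × 0.01090 = 0.02541 ≈ 2.5 percentage points.

2.5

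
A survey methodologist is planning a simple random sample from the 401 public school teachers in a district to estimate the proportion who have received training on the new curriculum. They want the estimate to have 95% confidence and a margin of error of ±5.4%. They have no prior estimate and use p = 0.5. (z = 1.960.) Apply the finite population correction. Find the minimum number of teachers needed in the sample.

182

Unadjusted: n₀ = 1.960² × 0.50 × 0.50 / 0.054² ≈ 329.36, so n₀ = 330.
Finite population correction with N = 401: n = n₀ / (1 + (n₀−1)/N) = 330 / (1 + 329/401) = 330 / 1.8204 ≈ 181.27.
Rounding up, n = 182.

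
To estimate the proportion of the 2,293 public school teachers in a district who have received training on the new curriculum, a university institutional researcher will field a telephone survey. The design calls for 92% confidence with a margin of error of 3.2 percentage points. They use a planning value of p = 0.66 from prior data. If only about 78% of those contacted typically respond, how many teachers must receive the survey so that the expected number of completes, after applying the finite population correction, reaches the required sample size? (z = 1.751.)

667

Completed interviews needed (unadjusted): n₀ = 1.751² × 0.2244 / 0.032² ≈ 671.89 → 672.
FPC for N = 2,293: n = 672 / (1 + 671/2293) = 672 / 1.2926 ≈ 519.87 → 520.
At a 78% response rate, contacts needed = 520 / 0.78 ≈ 666.67 → 667.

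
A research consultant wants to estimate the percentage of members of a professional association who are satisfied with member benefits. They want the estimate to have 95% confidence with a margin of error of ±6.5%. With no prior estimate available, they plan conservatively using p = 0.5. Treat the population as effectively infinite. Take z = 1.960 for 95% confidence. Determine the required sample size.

With p = 0.5, p(1−p) = 0.25.
n = z²·p(1−p)/E² = 1.960² × 0.2500 / 0.065² = 3.8416 × 0.2500 / 0.004225 ≈ 227.31.
Rounding up gives n = 228.

228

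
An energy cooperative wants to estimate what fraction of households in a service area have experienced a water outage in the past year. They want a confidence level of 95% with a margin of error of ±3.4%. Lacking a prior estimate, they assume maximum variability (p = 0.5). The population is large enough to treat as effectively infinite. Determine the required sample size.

For 95% confidence, z = 1.960.
With p = 0.5, p(1−p) = 0.25.
n = z²·p(1−p)/E² = 1.960² × 0.2500 / 0.034² = 3.8416 × 0.2500 / 0.001156 ≈ 830.80.
Rounding up gives n = 831.

831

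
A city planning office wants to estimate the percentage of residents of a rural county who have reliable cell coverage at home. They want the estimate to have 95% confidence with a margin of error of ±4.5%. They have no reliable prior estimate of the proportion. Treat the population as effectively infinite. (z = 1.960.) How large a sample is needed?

With no prior estimate, use p = 0.5, giving p(1−p) = 0.25.
n = z²·p(1−p)/E² = 1.960² × 0.2500 / 0.045² = 3.8416 × 0.2500 / 0.002025 ≈ 474.27.
Rounding up gives n = 475.

475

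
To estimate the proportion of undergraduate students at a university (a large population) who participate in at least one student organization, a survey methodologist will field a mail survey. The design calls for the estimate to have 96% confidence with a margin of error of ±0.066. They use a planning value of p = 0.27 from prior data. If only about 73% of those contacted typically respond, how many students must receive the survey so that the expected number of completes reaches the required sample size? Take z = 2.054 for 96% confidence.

Completed interviews needed: n₀ = 2.054² × 0.1971 / 0.066² ≈ 190.90 → 191.
At a 73% response rate, contacts needed = 191 / 0.73 ≈ 261.64 → 262.

262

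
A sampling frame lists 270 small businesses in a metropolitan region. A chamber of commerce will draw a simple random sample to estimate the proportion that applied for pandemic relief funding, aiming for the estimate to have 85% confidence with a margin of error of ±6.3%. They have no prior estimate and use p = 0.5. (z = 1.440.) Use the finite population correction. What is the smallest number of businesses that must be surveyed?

89

Unadjusted: n₀ = 1.440² × 0.50 × 0.50 / 0.063² ≈ 130.61, so n₀ = 131.
Finite population correction with N = 270: n = n₀ / (1 + (n₀−1)/N) = 131 / (1 + 130/270) = 131 / 1.4815 ≈ 88.43.
Rounding up, n = 89.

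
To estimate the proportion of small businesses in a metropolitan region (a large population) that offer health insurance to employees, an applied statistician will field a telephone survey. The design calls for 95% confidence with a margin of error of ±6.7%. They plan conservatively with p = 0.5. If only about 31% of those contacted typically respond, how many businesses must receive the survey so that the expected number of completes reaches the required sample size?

691

For 95% confidence, z = 1.960.
Completed interviews needed: n₀ = 1.960² × 0.2500 / 0.067² ≈ 213.95 → 214.
At a 31% response rate, contacts needed = 214 / 0.31 ≈ 690.32 → 691.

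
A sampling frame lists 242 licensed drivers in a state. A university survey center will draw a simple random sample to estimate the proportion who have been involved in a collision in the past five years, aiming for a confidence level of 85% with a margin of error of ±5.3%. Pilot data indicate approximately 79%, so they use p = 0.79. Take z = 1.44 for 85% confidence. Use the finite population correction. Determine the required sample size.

Unadjusted: n₀ = 1.44² × 0.79 × 0.21 / 0.053² ≈ 122.47, so n₀ = 123.
Finite population correction with N = 242: n = n₀ / (1 + (n₀−1)/N) = 123 / (1 + 122/242) = 123 / 1.5041 ≈ 81.77.
Rounding up, n = 82.

82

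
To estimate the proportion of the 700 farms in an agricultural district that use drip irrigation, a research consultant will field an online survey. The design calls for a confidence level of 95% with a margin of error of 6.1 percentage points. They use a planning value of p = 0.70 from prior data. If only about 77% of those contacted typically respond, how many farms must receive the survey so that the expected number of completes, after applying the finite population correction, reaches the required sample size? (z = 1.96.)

Completed interviews needed (unadjusted): n₀ = 1.96² × 0.2100 / 0.061² ≈ 216.81 → 217.
FPC for N = 700: n = 217 / (1 + 216/700) = 217 / 1.3086 ≈ 165.83 → 166.
At a 77% response rate, contacts needed = 166 / 0.77 ≈ 215.58 → 216.

216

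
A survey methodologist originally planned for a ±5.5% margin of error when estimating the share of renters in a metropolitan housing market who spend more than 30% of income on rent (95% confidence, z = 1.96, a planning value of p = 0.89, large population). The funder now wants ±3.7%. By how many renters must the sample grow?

150

At ±5.5%: n = 1.96² × 0.0979 / 0.055² ≈ 124.33 → 125.
At ±3.7%: n = 1.96² × 0.0979 / 0.037² ≈ 274.72 → 275.
Additional respondents: 275 − 125 = 150.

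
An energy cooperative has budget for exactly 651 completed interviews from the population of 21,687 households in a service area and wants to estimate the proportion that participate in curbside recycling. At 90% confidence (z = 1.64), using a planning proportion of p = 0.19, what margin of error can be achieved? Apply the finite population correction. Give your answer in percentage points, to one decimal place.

Finite-population factor: (N−n)/(N−1) = (21687−651)/(21687−1) = 0.9700.
SE(p̂) = √[p(1−p)/n · (N−n)/(N−1)] = √[0.1539/651 × 0.9700] = 0.01514.
E = z × SE = 1.64 × 0.01514 = 0.02484 ≈ 2.5 percentage points.

2.5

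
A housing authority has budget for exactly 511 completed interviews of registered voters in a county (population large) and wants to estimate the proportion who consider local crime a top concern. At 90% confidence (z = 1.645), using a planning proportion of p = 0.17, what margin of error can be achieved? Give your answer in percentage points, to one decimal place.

SE(p̂) = √[p(1−p)/n] = √[0.1411/511] = 0.01662.
E = z × SE = 1.645 × 0.01662 = 0.02733, or 2.7 percentage points.

2.7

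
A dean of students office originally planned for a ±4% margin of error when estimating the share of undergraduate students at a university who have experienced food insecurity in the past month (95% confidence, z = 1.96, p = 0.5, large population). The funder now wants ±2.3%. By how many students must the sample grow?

1215

At ±4%: n = 1.96² × 0.2500 / 0.040² ≈ 600.25 → 601.
At ±2.3%: n = 1.96² × 0.2500 / 0.023² ≈ 1815.50 → 1816.
Additional respondents: 1816 − 601 = 1215.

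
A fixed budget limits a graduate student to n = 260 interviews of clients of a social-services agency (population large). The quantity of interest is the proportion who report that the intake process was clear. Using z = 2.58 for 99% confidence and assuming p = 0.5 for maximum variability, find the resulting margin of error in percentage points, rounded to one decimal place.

8.0

SE(p̂) = √[p(1−p)/n] = √[0.2500/260] = 0.03101.
E = z × SE = 2.58 × 0.03101 = 0.08000, or 8.0 percentage points.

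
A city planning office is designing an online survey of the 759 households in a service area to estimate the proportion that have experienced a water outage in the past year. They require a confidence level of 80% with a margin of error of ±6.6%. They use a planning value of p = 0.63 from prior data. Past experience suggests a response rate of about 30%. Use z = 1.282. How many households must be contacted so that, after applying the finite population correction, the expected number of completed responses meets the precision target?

Completed interviews needed (unadjusted): n₀ = 1.282² × 0.2331 / 0.066² ≈ 87.95 → 88.
FPC for N = 759: n = 88 / (1 + 87/759) = 88 / 1.1146 ≈ 78.95 → 79.
At a 30% response rate, contacts needed = 79 / 0.30 ≈ 263.33 → 264.

264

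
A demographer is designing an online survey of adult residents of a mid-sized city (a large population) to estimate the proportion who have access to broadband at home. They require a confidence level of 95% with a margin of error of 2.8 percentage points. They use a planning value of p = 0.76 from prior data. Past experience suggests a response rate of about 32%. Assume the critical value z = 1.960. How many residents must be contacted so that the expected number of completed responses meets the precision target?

Completed interviews needed: n₀ = 1.960² × 0.1824 / 0.028² ≈ 893.76 → 894.
At a 32% response rate, contacts needed = 894 / 0.32 ≈ 2793.75 → 2794.

2794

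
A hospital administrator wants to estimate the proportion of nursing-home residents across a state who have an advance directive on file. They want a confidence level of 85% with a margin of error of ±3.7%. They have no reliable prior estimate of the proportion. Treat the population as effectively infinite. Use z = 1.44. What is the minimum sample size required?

With no prior estimate, use p = 0.5, giving p(1−p) = 0.25.
n = z²·p(1−p)/E² = 1.44² × 0.2500 / 0.037² = 2.0736 × 0.2500 / 0.001369 ≈ 378.67.
Rounding up gives n = 379.

379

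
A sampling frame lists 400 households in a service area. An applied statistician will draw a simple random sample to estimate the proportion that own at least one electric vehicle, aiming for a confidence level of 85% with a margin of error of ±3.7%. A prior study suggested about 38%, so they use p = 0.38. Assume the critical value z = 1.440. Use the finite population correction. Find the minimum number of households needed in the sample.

Unadjusted: n₀ = 1.440² × 0.38 × 0.62 / 0.037² ≈ 356.86, so n₀ = 357.
Finite population correction with N = 400: n = n₀ / (1 + (n₀−1)/N) = 357 / (1 + 356/400) = 357 / 1.8900 ≈ 188.89.
Rounding up, n = 189.

189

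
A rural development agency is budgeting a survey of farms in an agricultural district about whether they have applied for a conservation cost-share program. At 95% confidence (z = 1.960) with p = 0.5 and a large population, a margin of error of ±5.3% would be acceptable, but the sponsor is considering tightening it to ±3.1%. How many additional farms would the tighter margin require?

At ±5.3%: n = 1.960² × 0.2500 / 0.053² ≈ 341.90 → 342.
At ±3.1%: n = 1.960² × 0.2500 / 0.031² ≈ 999.38 → 1000.
Additional respondents: 1000 − 342 = 658.

658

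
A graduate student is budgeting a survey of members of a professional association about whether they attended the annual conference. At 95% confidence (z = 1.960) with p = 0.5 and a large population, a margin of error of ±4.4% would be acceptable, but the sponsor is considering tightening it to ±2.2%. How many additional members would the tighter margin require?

1488

At ±4.4%: n = 1.960² × 0.2500 / 0.044² ≈ 496.07 → 497.
At ±2.2%: n = 1.960² × 0.2500 / 0.022² ≈ 1984.30 → 1985.
Additional respondents: 1985 − 497 = 1488.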